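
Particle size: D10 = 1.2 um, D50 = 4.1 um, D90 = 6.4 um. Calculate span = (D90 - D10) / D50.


Span = (6.4 - 1.2) / 4.1 = 5.2 / 4.1 = 1.268

1.268


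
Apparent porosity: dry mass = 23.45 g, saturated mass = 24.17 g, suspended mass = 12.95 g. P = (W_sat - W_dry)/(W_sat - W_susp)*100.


P = (24.17 - 23.45) / (24.17 - 12.95) * 100 = 0.72 / 11.22 * 100 = 6.4%

6.4


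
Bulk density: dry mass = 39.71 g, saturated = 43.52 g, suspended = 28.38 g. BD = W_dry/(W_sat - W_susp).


BD = 39.71 / (43.52 - 28.38) = 39.71 / 15.14 = 2.623 g/cm^3

2.623


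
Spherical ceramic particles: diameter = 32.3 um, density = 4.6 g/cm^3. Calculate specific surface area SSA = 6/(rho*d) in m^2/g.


SSA = 6 / (4.6 * 32.3) = 0.04 m^2/g

0.04


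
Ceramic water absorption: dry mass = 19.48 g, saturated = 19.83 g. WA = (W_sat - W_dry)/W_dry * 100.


WA = (19.83 - 19.48) / 19.48 * 100 = 1.8%

1.8


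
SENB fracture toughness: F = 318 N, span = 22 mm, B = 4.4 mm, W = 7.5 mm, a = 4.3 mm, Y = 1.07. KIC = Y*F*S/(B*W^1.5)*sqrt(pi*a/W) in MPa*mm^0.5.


KIC = 1.07*318*22/(4.4*7.5^1.5)*sqrt(pi*4.3/7.5) = 111.16

111.16


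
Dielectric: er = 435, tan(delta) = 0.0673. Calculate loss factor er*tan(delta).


Loss = 435 * 0.0673 = 29.276

29.276


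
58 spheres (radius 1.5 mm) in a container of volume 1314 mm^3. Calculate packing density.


V_sphere = 4/3*pi*1.5^3 = 14.1372 mm^3
Total V = 58*14.1372 = 819.9576 mm^3
PD = 819.9576 / 1314 = 0.624

0.624


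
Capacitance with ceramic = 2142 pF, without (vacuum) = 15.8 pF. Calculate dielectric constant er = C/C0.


er = 2142 / 15.8 = 135.57

135.57


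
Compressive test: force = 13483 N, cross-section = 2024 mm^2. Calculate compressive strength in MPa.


CS = 13483 / 2024 = 6.7 MPa

6.7


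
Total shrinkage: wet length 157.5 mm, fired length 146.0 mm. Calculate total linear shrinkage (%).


TS = (157.5 - 146.0) / 157.5 * 100 = 7.3%

7.3


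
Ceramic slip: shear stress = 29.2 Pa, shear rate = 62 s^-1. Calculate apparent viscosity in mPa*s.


eta = tau/gamma * 1000 = 29.2/62 * 1000 = 471.0 mPa*s

471.0


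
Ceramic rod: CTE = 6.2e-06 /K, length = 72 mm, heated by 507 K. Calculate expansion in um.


dL = 6.2e-06 * 72 * 507 * 1000 = 226.325 um

226.325


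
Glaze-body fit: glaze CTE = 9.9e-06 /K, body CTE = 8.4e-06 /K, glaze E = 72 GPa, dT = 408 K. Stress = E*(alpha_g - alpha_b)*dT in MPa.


Stress = 72*1000*(9.9e-06 - 8.4e-06)*408 = 44.1 MPa

44.1


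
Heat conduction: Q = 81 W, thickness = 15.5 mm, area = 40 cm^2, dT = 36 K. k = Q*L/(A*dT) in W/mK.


k = 81*15.5/1000/(40/10000*36) = 8.72 W/mK

8.72


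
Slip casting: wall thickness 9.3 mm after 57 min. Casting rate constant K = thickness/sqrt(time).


K = 9.3 / sqrt(57) = 9.3 / 7.5498 = 1.232 mm/min^0.5

1.232


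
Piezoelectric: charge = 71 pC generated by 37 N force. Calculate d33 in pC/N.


d33 = 71 / 37 = 1.9 pC/N

1.9


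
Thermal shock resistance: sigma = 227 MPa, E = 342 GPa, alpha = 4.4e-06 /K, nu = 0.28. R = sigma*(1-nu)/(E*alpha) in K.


R = 227*(1-0.28)/(342*1000*4.4e-06) = 109 K

109


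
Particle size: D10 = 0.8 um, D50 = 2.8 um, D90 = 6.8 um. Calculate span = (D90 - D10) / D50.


Span = (6.8 - 0.8) / 2.8 = 6.0 / 2.8 = 2.143

2.143


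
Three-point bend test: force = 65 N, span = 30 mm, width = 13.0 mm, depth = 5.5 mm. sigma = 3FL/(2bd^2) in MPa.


sigma = 3*65*30/(2*13.0*5.5^2) = 7.4 MPa

7.4


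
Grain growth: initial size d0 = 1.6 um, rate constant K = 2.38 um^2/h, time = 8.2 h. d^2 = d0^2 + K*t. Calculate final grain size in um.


d^2 = 1.6^2 + 2.38*8.2 = 22.076
d = sqrt(22.076) = 4.7 um

4.7


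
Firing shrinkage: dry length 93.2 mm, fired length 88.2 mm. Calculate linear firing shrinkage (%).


FS = (93.2 - 88.2) / 93.2 * 100 = 5.36%

5.36


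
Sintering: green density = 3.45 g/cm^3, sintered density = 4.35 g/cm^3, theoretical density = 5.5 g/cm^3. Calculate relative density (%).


Relative = 4.35 / 5.5 * 100 = 79.1%

79.1


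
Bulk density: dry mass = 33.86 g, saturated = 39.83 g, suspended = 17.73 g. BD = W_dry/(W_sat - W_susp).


BD = 33.86 / (39.83 - 17.73) = 33.86 / 22.1 = 1.532 g/cm^3

1.532


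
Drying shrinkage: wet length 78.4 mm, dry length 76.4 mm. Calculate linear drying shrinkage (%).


DS = (78.4 - 76.4) / 78.4 * 100 = 2.55%

2.55


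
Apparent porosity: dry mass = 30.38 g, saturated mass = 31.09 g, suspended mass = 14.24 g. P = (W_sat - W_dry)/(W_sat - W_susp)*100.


P = (31.09 - 30.38) / (31.09 - 14.24) * 100 = 0.71 / 16.85 * 100 = 4.2%

4.2


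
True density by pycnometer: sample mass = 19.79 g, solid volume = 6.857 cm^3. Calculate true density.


TD = 19.79 / 6.857 = 2.886 g/cm^3

2.886


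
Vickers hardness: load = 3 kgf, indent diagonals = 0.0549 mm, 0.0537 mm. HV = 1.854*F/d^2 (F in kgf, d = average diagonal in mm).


d_avg = (0.0549+0.0537)/2 = 0.0543 mm
HV = 1.854*3/0.0543^2 = 1886

1886


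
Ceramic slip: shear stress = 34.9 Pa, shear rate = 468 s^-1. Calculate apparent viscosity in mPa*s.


eta = tau/gamma * 1000 = 34.9/468 * 1000 = 74.6 mPa*s

74.6


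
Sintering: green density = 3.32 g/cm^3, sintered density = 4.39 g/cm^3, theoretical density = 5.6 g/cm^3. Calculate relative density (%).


Relative = 4.39 / 5.6 * 100 = 78.4%

78.4


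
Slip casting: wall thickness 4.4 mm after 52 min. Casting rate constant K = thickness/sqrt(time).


K = 4.4 / sqrt(52) = 4.4 / 7.2111 = 0.61 mm/min^0.5

0.61


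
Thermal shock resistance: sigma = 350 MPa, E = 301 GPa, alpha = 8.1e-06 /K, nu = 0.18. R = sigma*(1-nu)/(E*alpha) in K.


R = 350*(1-0.18)/(301*1000*8.1e-06) = 118 K

118


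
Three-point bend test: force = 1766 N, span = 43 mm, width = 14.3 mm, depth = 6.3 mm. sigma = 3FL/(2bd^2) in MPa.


sigma = 3*1766*43/(2*14.3*6.3^2) = 200.7 MPa

200.7


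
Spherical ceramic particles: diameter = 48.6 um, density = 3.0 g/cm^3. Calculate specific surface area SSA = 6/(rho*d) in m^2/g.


SSA = 6 / (3.0 * 48.6) = 0.041 m^2/g

0.041


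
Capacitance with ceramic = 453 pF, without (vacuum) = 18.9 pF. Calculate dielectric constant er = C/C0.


er = 453 / 18.9 = 23.97

23.97


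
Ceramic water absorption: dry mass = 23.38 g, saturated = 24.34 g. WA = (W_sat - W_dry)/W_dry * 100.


WA = (24.34 - 23.38) / 23.38 * 100 = 4.11%

4.11


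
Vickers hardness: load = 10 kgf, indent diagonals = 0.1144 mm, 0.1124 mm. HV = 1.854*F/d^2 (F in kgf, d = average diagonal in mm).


d_avg = (0.1144+0.1124)/2 = 0.1134 mm
HV = 1.854*10/0.1134^2 = 1442

1442


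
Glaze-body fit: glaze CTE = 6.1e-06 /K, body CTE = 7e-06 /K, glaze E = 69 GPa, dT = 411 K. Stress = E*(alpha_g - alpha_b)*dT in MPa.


Stress = 69*1000*(6.1e-06 - 7e-06)*411 = -25.5 MPa

-25.5


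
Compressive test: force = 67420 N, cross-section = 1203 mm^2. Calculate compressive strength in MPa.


CS = 67420 / 1203 = 56.0 MPa

56.0


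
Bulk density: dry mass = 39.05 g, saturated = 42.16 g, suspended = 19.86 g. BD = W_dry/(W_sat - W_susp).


BD = 39.05 / (42.16 - 19.86) = 39.05 / 22.3 = 1.751 g/cm^3

1.751


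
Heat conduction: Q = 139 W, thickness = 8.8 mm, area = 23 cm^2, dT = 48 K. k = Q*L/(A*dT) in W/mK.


k = 139*8.8/1000/(23/10000*48) = 11.08 W/mK

11.08


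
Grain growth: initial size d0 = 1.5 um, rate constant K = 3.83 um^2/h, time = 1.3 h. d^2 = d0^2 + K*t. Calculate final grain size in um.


d^2 = 1.5^2 + 3.83*1.3 = 7.229
d = sqrt(7.229) = 2.69 um

2.69


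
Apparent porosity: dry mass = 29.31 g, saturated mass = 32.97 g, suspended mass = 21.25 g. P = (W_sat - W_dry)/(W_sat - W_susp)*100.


P = (32.97 - 29.31) / (32.97 - 21.25) * 100 = 3.66 / 11.72 * 100 = 31.2%

31.2


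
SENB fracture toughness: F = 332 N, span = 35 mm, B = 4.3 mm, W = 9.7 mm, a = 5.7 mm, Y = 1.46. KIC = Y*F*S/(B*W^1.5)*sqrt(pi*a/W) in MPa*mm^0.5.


KIC = 1.46*332*35/(4.3*9.7^1.5)*sqrt(pi*5.7/9.7) = 177.44

177.44


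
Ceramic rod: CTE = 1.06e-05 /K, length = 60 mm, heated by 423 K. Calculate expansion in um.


dL = 1.06e-05 * 60 * 423 * 1000 = 269.028 um

269.028


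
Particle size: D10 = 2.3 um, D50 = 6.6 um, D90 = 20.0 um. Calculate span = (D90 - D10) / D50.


Span = (20.0 - 2.3) / 6.6 = 17.7 / 6.6 = 2.682

2.682


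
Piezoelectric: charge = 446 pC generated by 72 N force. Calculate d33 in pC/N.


d33 = 446 / 72 = 6.2 pC/N

6.2


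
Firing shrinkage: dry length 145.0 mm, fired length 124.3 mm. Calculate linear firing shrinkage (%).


FS = (145.0 - 124.3) / 145.0 * 100 = 14.28%

14.28


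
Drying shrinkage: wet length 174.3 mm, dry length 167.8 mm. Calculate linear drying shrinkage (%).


DS = (174.3 - 167.8) / 174.3 * 100 = 3.73%

3.73


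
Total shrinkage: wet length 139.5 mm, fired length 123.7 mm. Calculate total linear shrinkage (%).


TS = (139.5 - 123.7) / 139.5 * 100 = 11.33%

11.33


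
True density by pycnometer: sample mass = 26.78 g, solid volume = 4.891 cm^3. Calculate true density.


TD = 26.78 / 4.891 = 5.475 g/cm^3

5.475


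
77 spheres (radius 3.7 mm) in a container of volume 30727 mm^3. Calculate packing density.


V_sphere = 4/3*pi*3.7^3 = 212.1748 mm^3
Total V = 77*212.1748 = 16337.4596 mm^3
PD = 16337.4596 / 30727 = 0.532

0.532


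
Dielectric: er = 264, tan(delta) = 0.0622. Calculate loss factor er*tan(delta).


Loss = 264 * 0.0622 = 16.421

16.421


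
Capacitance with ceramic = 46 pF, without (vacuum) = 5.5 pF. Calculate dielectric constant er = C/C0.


er = 46 / 5.5 = 8.36

8.36


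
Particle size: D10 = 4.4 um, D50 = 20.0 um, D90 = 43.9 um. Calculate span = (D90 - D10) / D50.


Span = (43.9 - 4.4) / 20.0 = 39.5 / 20.0 = 1.975

1.975


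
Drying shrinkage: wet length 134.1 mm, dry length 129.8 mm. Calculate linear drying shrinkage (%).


DS = (134.1 - 129.8) / 134.1 * 100 = 3.21%

3.21


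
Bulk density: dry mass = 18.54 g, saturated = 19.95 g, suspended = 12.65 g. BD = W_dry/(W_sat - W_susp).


BD = 18.54 / (19.95 - 12.65) = 18.54 / 7.3 = 2.54 g/cm^3

2.54


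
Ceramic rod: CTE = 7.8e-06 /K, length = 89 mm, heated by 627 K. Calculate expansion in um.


dL = 7.8e-06 * 89 * 627 * 1000 = 435.263 um

435.263


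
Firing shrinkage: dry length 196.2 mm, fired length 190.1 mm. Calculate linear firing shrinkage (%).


FS = (196.2 - 190.1) / 196.2 * 100 = 3.11%

3.11


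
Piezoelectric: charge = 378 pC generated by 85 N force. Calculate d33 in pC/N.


d33 = 378 / 85 = 4.4 pC/N

4.4


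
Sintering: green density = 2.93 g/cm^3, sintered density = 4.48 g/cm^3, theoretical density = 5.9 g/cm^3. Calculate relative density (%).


Relative = 4.48 / 5.9 * 100 = 75.9%

75.9


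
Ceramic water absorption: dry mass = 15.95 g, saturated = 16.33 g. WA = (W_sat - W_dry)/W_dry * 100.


WA = (16.33 - 15.95) / 15.95 * 100 = 2.38%

2.38


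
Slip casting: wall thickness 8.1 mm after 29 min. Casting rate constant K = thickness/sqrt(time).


K = 8.1 / sqrt(29) = 8.1 / 5.3852 = 1.504 mm/min^0.5

1.504


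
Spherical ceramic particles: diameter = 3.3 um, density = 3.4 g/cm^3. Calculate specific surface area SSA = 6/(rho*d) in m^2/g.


SSA = 6 / (3.4 * 3.3) = 0.535 m^2/g

0.535


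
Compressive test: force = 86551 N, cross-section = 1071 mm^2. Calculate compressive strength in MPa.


CS = 86551 / 1071 = 80.8 MPa

80.8


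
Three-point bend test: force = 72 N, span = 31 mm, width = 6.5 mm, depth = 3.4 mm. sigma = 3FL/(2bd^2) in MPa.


sigma = 3*72*31/(2*6.5*3.4^2) = 44.6 MPa

44.6


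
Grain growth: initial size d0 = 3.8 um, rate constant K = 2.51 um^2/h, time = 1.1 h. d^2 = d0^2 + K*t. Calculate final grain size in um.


d^2 = 3.8^2 + 2.51*1.1 = 17.201
d = sqrt(17.201) = 4.15 um

4.15


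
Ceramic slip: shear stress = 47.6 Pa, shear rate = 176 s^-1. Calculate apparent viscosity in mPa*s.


eta = tau/gamma * 1000 = 47.6/176 * 1000 = 270.5 mPa*s

270.5


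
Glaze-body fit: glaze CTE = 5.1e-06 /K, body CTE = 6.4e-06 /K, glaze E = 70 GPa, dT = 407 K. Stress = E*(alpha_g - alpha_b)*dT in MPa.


Stress = 70*1000*(5.1e-06 - 6.4e-06)*407 = -37.0 MPa

-37.0


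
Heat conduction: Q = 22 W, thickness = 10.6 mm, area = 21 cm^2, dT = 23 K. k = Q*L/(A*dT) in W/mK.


k = 22*10.6/1000/(21/10000*23) = 4.83 W/mK

4.83


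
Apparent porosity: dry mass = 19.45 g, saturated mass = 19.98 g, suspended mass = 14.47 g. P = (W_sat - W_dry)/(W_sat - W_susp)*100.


P = (19.98 - 19.45) / (19.98 - 14.47) * 100 = 0.53 / 5.51 * 100 = 9.6%

9.6


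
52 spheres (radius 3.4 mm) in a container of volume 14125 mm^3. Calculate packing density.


V_sphere = 4/3*pi*3.4^3 = 164.6362 mm^3
Total V = 52*164.6362 = 8561.0824 mm^3
PD = 8561.0824 / 14125 = 0.606

0.606


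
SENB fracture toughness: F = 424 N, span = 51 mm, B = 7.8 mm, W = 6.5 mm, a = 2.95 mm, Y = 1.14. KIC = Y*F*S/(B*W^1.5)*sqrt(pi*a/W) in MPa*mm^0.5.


KIC = 1.14*424*51/(7.8*6.5^1.5)*sqrt(pi*2.95/6.5) = 227.72

227.72


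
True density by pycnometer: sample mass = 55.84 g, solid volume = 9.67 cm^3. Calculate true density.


TD = 55.84 / 9.67 = 5.775 g/cm^3

5.775


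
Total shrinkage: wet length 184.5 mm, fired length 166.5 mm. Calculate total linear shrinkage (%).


TS = (184.5 - 166.5) / 184.5 * 100 = 9.76%

9.76


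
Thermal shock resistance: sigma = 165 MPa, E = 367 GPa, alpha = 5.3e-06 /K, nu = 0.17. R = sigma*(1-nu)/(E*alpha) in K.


R = 165*(1-0.17)/(367*1000*5.3e-06) = 70 K

70


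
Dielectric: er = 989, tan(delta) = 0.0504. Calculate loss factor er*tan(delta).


Loss = 989 * 0.0504 = 49.846

49.846


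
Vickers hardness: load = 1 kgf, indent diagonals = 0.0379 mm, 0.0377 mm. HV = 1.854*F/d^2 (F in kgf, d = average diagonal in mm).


d_avg = (0.0379+0.0377)/2 = 0.0378 mm
HV = 1.854*1/0.0378^2 = 1298

1298


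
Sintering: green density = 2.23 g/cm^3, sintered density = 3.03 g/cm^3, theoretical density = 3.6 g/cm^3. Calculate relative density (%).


Relative = 3.03 / 3.6 * 100 = 84.2%

84.2


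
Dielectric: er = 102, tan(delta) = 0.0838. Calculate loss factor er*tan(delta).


Loss = 102 * 0.0838 = 8.548

8.548


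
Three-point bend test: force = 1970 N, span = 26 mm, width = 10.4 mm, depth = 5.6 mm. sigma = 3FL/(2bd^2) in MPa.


sigma = 3*1970*26/(2*10.4*5.6^2) = 235.6 MPa

235.6


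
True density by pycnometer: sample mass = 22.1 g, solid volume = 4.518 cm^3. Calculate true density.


TD = 22.1 / 4.518 = 4.892 g/cm^3

4.892


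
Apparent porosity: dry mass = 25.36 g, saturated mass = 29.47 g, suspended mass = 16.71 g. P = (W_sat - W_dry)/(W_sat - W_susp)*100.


P = (29.47 - 25.36) / (29.47 - 16.71) * 100 = 4.11 / 12.76 * 100 = 32.2%

32.2


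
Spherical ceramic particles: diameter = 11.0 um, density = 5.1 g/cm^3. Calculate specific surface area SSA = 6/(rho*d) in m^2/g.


SSA = 6 / (5.1 * 11.0) = 0.107 m^2/g

0.107


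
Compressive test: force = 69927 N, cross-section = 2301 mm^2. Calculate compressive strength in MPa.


CS = 69927 / 2301 = 30.4 MPa

30.4


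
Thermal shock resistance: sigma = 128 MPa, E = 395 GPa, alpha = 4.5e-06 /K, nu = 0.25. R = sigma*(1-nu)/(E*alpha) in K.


R = 128*(1-0.25)/(395*1000*4.5e-06) = 54 K

54


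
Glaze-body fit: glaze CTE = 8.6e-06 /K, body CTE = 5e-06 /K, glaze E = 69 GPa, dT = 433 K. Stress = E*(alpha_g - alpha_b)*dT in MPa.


Stress = 69*1000*(8.6e-06 - 5e-06)*433 = 107.6 MPa

107.6


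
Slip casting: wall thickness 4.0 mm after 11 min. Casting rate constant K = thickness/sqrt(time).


K = 4.0 / sqrt(11) = 4.0 / 3.3166 = 1.206 mm/min^0.5

1.206


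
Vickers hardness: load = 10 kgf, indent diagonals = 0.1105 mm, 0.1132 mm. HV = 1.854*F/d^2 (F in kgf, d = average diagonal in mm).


d_avg = (0.1105+0.1132)/2 = 0.11185 mm
HV = 1.854*10/0.11185^2 = 1482

1482


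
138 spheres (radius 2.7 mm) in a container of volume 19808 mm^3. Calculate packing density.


V_sphere = 4/3*pi*2.7^3 = 82.448 mm^3
Total V = 138*82.448 = 11377.824 mm^3
PD = 11377.824 / 19808 = 0.574

0.574


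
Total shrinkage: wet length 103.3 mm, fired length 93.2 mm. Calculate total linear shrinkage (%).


TS = (103.3 - 93.2) / 103.3 * 100 = 9.78%

9.78


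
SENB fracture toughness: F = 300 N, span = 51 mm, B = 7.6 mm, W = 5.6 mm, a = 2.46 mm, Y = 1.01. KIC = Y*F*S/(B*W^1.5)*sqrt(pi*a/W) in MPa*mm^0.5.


KIC = 1.01*300*51/(7.6*5.6^1.5)*sqrt(pi*2.46/5.6) = 180.25

180.25


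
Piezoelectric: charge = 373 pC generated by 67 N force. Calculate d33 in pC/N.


d33 = 373 / 67 = 5.6 pC/N

5.6


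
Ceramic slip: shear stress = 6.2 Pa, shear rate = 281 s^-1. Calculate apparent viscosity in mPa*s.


eta = tau/gamma * 1000 = 6.2/281 * 1000 = 22.1 mPa*s

22.1


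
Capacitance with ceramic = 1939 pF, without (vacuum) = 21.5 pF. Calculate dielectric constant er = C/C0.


er = 1939 / 21.5 = 90.19

90.19


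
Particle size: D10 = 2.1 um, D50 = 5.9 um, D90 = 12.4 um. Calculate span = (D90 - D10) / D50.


Span = (12.4 - 2.1) / 5.9 = 10.3 / 5.9 = 1.746

1.746


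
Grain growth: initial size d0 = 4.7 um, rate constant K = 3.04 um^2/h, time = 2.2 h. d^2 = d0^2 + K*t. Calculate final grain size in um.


d^2 = 4.7^2 + 3.04*2.2 = 28.778
d = sqrt(28.778) = 5.36 um

5.36


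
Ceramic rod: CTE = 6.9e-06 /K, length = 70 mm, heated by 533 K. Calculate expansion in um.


dL = 6.9e-06 * 70 * 533 * 1000 = 257.439 um

257.439


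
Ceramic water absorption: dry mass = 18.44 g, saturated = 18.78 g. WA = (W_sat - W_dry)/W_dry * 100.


WA = (18.78 - 18.44) / 18.44 * 100 = 1.84%

1.84


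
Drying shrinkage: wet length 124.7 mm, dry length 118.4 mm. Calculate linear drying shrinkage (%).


DS = (124.7 - 118.4) / 124.7 * 100 = 5.05%

5.05


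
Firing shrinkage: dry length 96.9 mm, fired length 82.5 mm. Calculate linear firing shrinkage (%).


FS = (96.9 - 82.5) / 96.9 * 100 = 14.86%

14.86


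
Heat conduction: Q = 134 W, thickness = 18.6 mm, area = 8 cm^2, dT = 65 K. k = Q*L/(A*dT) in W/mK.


k = 134*18.6/1000/(8/10000*65) = 47.93 W/mK

47.93


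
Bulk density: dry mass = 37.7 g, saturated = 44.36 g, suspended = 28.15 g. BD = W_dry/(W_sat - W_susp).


BD = 37.7 / (44.36 - 28.15) = 37.7 / 16.21 = 2.326 g/cm^3

2.326


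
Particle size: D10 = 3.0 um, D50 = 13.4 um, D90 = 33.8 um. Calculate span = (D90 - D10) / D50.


Span = (33.8 - 3.0) / 13.4 = 30.8 / 13.4 = 2.299

2.299


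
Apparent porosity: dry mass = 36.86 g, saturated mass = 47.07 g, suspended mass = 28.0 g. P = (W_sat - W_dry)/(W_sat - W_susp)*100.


P = (47.07 - 36.86) / (47.07 - 28.0) * 100 = 10.21 / 19.07 * 100 = 53.5%

53.5


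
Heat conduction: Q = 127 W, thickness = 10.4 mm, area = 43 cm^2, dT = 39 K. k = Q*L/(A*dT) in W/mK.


k = 127*10.4/1000/(43/10000*39) = 7.88 W/mK

7.88


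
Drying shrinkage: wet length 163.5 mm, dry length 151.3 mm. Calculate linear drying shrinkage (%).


DS = (163.5 - 151.3) / 163.5 * 100 = 7.46%

7.46


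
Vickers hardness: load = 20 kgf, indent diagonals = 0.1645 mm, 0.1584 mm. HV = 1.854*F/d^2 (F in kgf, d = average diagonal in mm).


d_avg = (0.1645+0.1584)/2 = 0.16145 mm
HV = 1.854*20/0.16145^2 = 1423

1423


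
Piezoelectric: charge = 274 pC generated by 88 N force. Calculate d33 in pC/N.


d33 = 274 / 88 = 3.1 pC/N

3.1


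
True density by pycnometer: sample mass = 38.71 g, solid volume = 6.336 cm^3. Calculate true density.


TD = 38.71 / 6.336 = 6.11 g/cm^3

6.11


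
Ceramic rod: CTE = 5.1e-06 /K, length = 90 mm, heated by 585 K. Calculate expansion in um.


dL = 5.1e-06 * 90 * 585 * 1000 = 268.515 um

268.515


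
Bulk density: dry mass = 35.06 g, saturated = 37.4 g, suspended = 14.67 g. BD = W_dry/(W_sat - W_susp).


BD = 35.06 / (37.4 - 14.67) = 35.06 / 22.73 = 1.542 g/cm^3

1.542


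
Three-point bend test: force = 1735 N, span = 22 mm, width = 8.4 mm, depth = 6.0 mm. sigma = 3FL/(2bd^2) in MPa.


sigma = 3*1735*22/(2*8.4*6.0^2) = 189.3 MPa

189.3


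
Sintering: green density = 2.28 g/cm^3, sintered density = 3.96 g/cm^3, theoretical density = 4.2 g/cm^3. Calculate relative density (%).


Relative = 3.96 / 4.2 * 100 = 94.3%

94.3


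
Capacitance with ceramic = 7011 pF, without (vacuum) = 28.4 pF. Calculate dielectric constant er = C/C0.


er = 7011 / 28.4 = 246.87

246.87


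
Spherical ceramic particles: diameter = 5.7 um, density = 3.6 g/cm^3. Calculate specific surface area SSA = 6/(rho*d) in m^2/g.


SSA = 6 / (3.6 * 5.7) = 0.292 m^2/g

0.292


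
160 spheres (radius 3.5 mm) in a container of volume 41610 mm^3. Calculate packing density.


V_sphere = 4/3*pi*3.5^3 = 179.5944 mm^3
Total V = 160*179.5944 = 28735.104 mm^3
PD = 28735.104 / 41610 = 0.691

0.691


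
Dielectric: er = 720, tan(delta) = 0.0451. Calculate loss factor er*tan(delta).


Loss = 720 * 0.0451 = 32.472

32.472


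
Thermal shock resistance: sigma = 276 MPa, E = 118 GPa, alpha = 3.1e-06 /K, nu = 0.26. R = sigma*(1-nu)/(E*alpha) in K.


R = 276*(1-0.26)/(118*1000*3.1e-06) = 558 K

558


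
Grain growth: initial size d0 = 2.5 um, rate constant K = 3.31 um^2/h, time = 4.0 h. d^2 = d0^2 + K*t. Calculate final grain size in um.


d^2 = 2.5^2 + 3.31*4.0 = 19.49
d = sqrt(19.49) = 4.41 um

4.41


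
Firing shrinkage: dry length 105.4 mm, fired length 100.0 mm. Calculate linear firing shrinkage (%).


FS = (105.4 - 100.0) / 105.4 * 100 = 5.12%

5.12


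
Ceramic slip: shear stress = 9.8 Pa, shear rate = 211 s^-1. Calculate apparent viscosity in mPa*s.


eta = tau/gamma * 1000 = 9.8/211 * 1000 = 46.4 mPa*s

46.4


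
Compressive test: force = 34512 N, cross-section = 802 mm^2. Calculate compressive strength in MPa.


CS = 34512 / 802 = 43.0 MPa

43.0


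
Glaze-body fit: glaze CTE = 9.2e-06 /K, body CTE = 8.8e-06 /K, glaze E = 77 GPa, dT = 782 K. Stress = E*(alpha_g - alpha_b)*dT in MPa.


Stress = 77*1000*(9.2e-06 - 8.8e-06)*782 = 24.1 MPa

24.1


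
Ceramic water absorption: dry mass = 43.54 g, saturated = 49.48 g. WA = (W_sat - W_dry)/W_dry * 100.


WA = (49.48 - 43.54) / 43.54 * 100 = 13.64%

13.64


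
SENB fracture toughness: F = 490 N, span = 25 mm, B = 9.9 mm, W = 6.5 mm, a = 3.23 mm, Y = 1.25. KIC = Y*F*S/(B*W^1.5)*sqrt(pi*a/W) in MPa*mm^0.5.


KIC = 1.25*490*25/(9.9*6.5^1.5)*sqrt(pi*3.23/6.5) = 116.62

116.62


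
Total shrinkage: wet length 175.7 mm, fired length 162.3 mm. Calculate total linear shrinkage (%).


TS = (175.7 - 162.3) / 175.7 * 100 = 7.63%

7.63


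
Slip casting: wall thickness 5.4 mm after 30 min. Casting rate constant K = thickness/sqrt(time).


K = 5.4 / sqrt(30) = 5.4 / 5.4772 = 0.986 mm/min^0.5

0.986


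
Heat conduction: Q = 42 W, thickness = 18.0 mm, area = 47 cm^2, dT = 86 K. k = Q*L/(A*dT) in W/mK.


k = 42*18.0/1000/(47/10000*86) = 1.87 W/mK

1.87


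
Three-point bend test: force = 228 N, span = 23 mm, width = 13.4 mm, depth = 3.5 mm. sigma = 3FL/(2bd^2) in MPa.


sigma = 3*228*23/(2*13.4*3.5^2) = 47.9 MPa

47.9


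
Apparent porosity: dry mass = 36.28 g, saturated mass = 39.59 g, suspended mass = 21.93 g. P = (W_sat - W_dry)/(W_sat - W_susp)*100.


P = (39.59 - 36.28) / (39.59 - 21.93) * 100 = 3.31 / 17.66 * 100 = 18.7%

18.7


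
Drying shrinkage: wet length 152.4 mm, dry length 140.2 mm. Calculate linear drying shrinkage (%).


DS = (152.4 - 140.2) / 152.4 * 100 = 8.01%

8.01


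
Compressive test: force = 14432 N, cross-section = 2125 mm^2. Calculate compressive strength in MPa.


CS = 14432 / 2125 = 6.8 MPa

6.8


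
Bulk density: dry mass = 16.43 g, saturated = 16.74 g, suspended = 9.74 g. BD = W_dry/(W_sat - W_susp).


BD = 16.43 / (16.74 - 9.74) = 16.43 / 7.0 = 2.347 g/cm^3

2.347


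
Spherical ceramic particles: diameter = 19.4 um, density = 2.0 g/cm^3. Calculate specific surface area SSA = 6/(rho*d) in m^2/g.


SSA = 6 / (2.0 * 19.4) = 0.155 m^2/g

0.155


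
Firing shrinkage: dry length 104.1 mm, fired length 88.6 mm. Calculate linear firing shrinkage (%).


FS = (104.1 - 88.6) / 104.1 * 100 = 14.89%

14.89


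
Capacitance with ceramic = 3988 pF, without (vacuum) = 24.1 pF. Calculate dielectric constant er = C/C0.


er = 3988 / 24.1 = 165.48

165.48


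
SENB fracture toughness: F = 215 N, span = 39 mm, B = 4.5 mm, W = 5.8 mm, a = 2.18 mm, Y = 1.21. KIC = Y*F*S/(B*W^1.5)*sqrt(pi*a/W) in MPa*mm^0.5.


KIC = 1.21*215*39/(4.5*5.8^1.5)*sqrt(pi*2.18/5.8) = 175.4

175.4


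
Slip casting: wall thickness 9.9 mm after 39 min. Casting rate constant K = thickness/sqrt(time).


K = 9.9 / sqrt(39) = 9.9 / 6.245 = 1.585 mm/min^0.5

1.585


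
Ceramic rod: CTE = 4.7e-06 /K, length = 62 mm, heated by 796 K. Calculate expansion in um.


dL = 4.7e-06 * 62 * 796 * 1000 = 231.954 um

231.954


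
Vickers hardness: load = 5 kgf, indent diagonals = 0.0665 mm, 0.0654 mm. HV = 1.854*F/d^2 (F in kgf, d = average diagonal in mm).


d_avg = (0.0665+0.0654)/2 = 0.06595 mm
HV = 1.854*5/0.06595^2 = 2131

2131


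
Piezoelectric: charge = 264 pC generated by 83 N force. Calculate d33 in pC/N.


d33 = 264 / 83 = 3.2 pC/N

3.2


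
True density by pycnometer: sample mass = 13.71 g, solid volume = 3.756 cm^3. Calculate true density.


TD = 13.71 / 3.756 = 3.65 g/cm^3

3.65


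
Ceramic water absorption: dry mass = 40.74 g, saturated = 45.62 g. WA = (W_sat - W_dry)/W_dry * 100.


WA = (45.62 - 40.74) / 40.74 * 100 = 11.98%

11.98


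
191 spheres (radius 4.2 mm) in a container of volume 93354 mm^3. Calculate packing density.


V_sphere = 4/3*pi*4.2^3 = 310.3391 mm^3
Total V = 191*310.3391 = 59274.7681 mm^3
PD = 59274.7681 / 93354 = 0.635

0.635


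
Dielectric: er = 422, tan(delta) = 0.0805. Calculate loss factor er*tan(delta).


Loss = 422 * 0.0805 = 33.971

33.971


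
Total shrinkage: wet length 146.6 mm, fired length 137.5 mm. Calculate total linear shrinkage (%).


TS = (146.6 - 137.5) / 146.6 * 100 = 6.21%

6.21


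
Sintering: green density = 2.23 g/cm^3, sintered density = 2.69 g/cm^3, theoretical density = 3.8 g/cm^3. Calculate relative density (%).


Relative = 2.69 / 3.8 * 100 = 70.8%

70.8


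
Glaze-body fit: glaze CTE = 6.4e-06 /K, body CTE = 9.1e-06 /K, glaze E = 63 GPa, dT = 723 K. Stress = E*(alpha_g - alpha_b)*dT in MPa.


Stress = 63*1000*(6.4e-06 - 9.1e-06)*723 = -123.0 MPa

-123.0


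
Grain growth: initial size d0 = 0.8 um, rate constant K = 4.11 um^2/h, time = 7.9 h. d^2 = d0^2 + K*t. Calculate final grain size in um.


d^2 = 0.8^2 + 4.11*7.9 = 33.109
d = sqrt(33.109) = 5.75 um

5.75


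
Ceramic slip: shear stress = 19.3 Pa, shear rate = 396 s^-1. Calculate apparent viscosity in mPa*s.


eta = tau/gamma * 1000 = 19.3/396 * 1000 = 48.7 mPa*s

48.7


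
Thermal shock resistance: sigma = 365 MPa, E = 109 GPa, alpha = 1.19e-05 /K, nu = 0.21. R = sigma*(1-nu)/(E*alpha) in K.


R = 365*(1-0.21)/(109*1000*1.19e-05) = 222 K

222


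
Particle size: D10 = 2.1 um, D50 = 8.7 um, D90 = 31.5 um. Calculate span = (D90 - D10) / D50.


Span = (31.5 - 2.1) / 8.7 = 29.4 / 8.7 = 3.379

3.379


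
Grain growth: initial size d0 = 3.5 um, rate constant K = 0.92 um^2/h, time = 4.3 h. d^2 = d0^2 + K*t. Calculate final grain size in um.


d^2 = 3.5^2 + 0.92*4.3 = 16.206
d = sqrt(16.206) = 4.03 um

4.03


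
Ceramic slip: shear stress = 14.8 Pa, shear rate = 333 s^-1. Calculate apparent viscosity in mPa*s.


eta = tau/gamma * 1000 = 14.8/333 * 1000 = 44.4 mPa*s

44.4


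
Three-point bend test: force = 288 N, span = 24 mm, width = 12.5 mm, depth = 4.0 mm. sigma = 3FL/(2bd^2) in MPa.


sigma = 3*288*24/(2*12.5*4.0^2) = 51.8 MPa

51.8


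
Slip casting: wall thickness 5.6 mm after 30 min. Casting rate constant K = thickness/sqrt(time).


K = 5.6 / sqrt(30) = 5.6 / 5.4772 = 1.022 mm/min^0.5

1.022


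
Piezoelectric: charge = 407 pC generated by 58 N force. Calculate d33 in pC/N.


d33 = 407 / 58 = 7.0 pC/N

7.0


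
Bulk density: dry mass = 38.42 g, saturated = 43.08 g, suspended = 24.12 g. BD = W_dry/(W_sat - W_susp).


BD = 38.42 / (43.08 - 24.12) = 38.42 / 18.96 = 2.026 g/cm^3

2.026


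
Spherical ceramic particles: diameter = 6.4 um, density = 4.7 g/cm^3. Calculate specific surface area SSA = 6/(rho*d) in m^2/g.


SSA = 6 / (4.7 * 6.4) = 0.199 m^2/g

0.199


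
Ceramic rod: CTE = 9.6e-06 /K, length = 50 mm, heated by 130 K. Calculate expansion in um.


dL = 9.6e-06 * 50 * 130 * 1000 = 62.4 um

62.4


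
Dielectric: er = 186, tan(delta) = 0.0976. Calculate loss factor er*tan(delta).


Loss = 186 * 0.0976 = 18.154

18.154


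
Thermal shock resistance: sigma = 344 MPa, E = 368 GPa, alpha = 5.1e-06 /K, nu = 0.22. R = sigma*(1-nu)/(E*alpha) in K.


R = 344*(1-0.22)/(368*1000*5.1e-06) = 143 K

143


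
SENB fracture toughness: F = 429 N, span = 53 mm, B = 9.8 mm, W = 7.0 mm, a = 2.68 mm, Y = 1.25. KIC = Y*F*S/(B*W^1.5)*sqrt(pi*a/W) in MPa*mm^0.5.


KIC = 1.25*429*53/(9.8*7.0^1.5)*sqrt(pi*2.68/7.0) = 171.74

171.74


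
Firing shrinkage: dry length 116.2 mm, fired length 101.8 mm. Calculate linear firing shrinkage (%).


FS = (116.2 - 101.8) / 116.2 * 100 = 12.39%

12.39


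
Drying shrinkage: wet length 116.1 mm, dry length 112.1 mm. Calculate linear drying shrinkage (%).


DS = (116.1 - 112.1) / 116.1 * 100 = 3.45%

3.45


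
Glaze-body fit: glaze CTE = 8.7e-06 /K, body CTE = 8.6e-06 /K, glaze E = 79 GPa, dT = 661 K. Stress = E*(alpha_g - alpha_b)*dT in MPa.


Stress = 79*1000*(8.7e-06 - 8.6e-06)*661 = 5.2 MPa

5.2


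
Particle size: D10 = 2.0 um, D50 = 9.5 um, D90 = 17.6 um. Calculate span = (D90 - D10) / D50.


Span = (17.6 - 2.0) / 9.5 = 15.6 / 9.5 = 1.642

1.642


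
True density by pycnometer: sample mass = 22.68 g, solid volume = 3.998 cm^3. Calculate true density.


TD = 22.68 / 3.998 = 5.673 g/cm^3

5.673


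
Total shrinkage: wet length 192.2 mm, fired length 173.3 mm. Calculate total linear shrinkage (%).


TS = (192.2 - 173.3) / 192.2 * 100 = 9.83%

9.83


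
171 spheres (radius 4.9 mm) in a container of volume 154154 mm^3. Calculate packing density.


V_sphere = 4/3*pi*4.9^3 = 492.807 mm^3
Total V = 171*492.807 = 84269.997 mm^3
PD = 84269.997 / 154154 = 0.547

0.547


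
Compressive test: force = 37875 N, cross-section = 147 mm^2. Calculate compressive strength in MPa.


CS = 37875 / 147 = 257.7 MPa

257.7


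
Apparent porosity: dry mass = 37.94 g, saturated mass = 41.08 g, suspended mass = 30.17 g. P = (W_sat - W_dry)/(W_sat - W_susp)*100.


P = (41.08 - 37.94) / (41.08 - 30.17) * 100 = 3.14 / 10.91 * 100 = 28.8%

28.8


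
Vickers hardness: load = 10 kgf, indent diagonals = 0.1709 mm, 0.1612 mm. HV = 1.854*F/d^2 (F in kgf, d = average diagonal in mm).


d_avg = (0.1709+0.1612)/2 = 0.16605 mm
HV = 1.854*10/0.16605^2 = 672

672


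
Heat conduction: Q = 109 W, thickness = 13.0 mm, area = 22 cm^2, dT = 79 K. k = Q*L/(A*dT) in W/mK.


k = 109*13.0/1000/(22/10000*79) = 8.15 W/mK

8.15


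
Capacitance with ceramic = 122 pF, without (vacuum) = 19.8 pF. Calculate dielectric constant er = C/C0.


er = 122 / 19.8 = 6.16

6.16


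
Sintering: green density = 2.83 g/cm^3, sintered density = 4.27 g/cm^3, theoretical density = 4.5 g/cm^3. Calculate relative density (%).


Relative = 4.27 / 4.5 * 100 = 94.9%

94.9


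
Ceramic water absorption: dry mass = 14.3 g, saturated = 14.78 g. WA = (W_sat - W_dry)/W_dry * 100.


WA = (14.78 - 14.3) / 14.3 * 100 = 3.36%

3.36


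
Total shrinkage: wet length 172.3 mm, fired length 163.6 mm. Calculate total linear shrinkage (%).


TS = (172.3 - 163.6) / 172.3 * 100 = 5.05%

5.05


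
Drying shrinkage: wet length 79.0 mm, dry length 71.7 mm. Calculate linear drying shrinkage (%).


DS = (79.0 - 71.7) / 79.0 * 100 = 9.24%

9.24


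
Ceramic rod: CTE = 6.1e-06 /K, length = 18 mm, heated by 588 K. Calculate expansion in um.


dL = 6.1e-06 * 18 * 588 * 1000 = 64.562 um

64.562


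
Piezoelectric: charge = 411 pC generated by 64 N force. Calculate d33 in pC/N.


d33 = 411 / 64 = 6.4 pC/N

6.4


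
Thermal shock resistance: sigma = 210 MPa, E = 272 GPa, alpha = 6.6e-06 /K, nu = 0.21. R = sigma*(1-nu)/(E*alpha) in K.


R = 210*(1-0.21)/(272*1000*6.6e-06) = 92 K

92


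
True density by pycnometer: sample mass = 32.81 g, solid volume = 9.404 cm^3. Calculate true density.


TD = 32.81 / 9.404 = 3.489 g/cm^3

3.489


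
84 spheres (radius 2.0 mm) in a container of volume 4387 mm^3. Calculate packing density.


V_sphere = 4/3*pi*2.0^3 = 33.5103 mm^3
Total V = 84*33.5103 = 2814.8652 mm^3
PD = 2814.8652 / 4387 = 0.642

0.642


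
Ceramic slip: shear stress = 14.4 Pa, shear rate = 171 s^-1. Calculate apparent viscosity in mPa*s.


eta = tau/gamma * 1000 = 14.4/171 * 1000 = 84.2 mPa*s

84.2


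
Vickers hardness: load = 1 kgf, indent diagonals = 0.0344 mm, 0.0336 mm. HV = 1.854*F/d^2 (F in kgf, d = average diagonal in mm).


d_avg = (0.0344+0.0336)/2 = 0.034 mm
HV = 1.854*1/0.034^2 = 1604

1604


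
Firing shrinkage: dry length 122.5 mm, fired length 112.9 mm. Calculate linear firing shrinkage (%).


FS = (122.5 - 112.9) / 122.5 * 100 = 7.84%

7.84


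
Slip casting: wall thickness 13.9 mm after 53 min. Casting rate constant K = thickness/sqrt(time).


K = 13.9 / sqrt(53) = 13.9 / 7.2801 = 1.909 mm/min^0.5

1.909


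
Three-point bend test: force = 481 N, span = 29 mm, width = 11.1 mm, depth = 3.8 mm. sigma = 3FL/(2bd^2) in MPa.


sigma = 3*481*29/(2*11.1*3.8^2) = 130.5 MPa

130.5


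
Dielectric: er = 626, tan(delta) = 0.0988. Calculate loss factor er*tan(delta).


Loss = 626 * 0.0988 = 61.849

61.849


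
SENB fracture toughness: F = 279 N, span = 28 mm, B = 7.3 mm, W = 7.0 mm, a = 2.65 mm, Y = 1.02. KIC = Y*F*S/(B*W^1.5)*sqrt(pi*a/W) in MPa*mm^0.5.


KIC = 1.02*279*28/(7.3*7.0^1.5)*sqrt(pi*2.65/7.0) = 64.27

64.27


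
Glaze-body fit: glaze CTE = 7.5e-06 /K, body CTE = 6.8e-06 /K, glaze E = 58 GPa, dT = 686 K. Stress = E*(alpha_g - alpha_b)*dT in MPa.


Stress = 58*1000*(7.5e-06 - 6.8e-06)*686 = 27.9 MPa

27.9


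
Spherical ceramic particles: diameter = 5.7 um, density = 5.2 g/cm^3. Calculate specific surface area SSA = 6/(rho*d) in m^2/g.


SSA = 6 / (5.2 * 5.7) = 0.202 m^2/g

0.202


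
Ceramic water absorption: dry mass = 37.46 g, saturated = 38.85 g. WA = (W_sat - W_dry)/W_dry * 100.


WA = (38.85 - 37.46) / 37.46 * 100 = 3.71%

3.71


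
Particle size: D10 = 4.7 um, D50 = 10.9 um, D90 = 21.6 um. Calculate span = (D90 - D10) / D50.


Span = (21.6 - 4.7) / 10.9 = 16.9 / 10.9 = 1.55

1.55


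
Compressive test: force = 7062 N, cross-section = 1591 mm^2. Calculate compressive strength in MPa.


CS = 7062 / 1591 = 4.4 MPa

4.4


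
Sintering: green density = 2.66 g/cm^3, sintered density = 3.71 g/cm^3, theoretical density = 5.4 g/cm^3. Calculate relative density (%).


Relative = 3.71 / 5.4 * 100 = 68.7%

68.7


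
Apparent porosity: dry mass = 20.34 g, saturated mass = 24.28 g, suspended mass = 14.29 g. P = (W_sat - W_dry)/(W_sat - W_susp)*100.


P = (24.28 - 20.34) / (24.28 - 14.29) * 100 = 3.94 / 9.99 * 100 = 39.4%

39.4


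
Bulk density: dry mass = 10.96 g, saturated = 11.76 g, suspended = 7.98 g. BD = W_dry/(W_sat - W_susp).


BD = 10.96 / (11.76 - 7.98) = 10.96 / 3.78 = 2.899 g/cm^3

2.899


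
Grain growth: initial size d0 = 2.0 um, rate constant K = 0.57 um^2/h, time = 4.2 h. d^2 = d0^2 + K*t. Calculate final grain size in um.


d^2 = 2.0^2 + 0.57*4.2 = 6.394
d = sqrt(6.394) = 2.53 um

2.53


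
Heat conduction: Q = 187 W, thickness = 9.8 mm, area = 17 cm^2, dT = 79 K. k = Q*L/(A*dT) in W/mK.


k = 187*9.8/1000/(17/10000*79) = 13.65 W/mK

13.65


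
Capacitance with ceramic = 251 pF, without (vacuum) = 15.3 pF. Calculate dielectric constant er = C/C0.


er = 251 / 15.3 = 16.41

16.41


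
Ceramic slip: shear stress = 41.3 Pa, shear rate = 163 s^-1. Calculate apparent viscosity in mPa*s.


eta = tau/gamma * 1000 = 41.3/163 * 1000 = 253.4 mPa*s

253.4


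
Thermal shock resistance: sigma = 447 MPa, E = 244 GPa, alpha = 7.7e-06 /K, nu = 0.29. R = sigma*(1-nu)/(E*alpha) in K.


R = 447*(1-0.29)/(244*1000*7.7e-06) = 169 K

169


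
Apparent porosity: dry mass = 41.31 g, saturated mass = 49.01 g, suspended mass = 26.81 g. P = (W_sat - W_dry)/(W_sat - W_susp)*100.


P = (49.01 - 41.31) / (49.01 - 26.81) * 100 = 7.7 / 22.2 * 100 = 34.7%

34.7


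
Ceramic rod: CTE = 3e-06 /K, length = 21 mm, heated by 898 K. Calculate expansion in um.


dL = 3e-06 * 21 * 898 * 1000 = 56.574 um

56.574


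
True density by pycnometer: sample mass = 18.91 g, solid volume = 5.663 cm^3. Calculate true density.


TD = 18.91 / 5.663 = 3.339 g/cm^3

3.339


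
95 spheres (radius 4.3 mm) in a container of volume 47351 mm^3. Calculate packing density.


V_sphere = 4/3*pi*4.3^3 = 333.0381 mm^3
Total V = 95*333.0381 = 31638.6195 mm^3
PD = 31638.6195 / 47351 = 0.668

0.668


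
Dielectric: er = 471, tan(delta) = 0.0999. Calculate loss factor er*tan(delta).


Loss = 471 * 0.0999 = 47.053

47.053


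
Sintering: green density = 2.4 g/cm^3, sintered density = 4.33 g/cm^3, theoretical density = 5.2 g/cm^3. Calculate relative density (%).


Relative = 4.33 / 5.2 * 100 = 83.3%

83.3


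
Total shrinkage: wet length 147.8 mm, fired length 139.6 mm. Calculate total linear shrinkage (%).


TS = (147.8 - 139.6) / 147.8 * 100 = 5.55%

5.55


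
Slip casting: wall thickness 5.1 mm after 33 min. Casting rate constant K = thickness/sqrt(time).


K = 5.1 / sqrt(33) = 5.1 / 5.7446 = 0.888 mm/min^0.5

0.888


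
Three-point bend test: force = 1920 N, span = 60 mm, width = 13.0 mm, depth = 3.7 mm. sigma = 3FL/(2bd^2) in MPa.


sigma = 3*1920*60/(2*13.0*3.7^2) = 971.0 MPa

971.0


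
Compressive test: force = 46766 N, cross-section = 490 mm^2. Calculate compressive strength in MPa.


CS = 46766 / 490 = 95.4 MPa

95.4


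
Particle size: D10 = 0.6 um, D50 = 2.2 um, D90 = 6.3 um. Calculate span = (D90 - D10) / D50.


Span = (6.3 - 0.6) / 2.2 = 5.7 / 2.2 = 2.591

2.591


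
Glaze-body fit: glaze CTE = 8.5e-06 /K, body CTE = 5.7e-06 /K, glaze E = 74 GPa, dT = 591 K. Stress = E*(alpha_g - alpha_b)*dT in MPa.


Stress = 74*1000*(8.5e-06 - 5.7e-06)*591 = 122.5 MPa

122.5


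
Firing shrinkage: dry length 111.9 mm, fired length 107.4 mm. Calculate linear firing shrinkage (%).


FS = (111.9 - 107.4) / 111.9 * 100 = 4.02%

4.02


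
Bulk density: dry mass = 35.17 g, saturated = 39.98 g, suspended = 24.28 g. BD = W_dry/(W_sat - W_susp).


BD = 35.17 / (39.98 - 24.28) = 35.17 / 15.7 = 2.24 g/cm^3

2.24


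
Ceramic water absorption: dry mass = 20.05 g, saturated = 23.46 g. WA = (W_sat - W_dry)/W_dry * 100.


WA = (23.46 - 20.05) / 20.05 * 100 = 17.01%

17.01


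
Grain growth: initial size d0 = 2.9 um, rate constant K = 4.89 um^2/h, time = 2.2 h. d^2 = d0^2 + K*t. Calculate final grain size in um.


d^2 = 2.9^2 + 4.89*2.2 = 19.168
d = sqrt(19.168) = 4.38 um

4.38


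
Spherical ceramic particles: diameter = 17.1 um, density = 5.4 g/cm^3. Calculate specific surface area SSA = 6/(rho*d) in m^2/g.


SSA = 6 / (5.4 * 17.1) = 0.065 m^2/g

0.065


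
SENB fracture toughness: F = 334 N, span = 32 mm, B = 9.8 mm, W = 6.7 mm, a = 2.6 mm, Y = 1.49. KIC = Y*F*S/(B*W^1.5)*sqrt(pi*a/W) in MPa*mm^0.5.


KIC = 1.49*334*32/(9.8*6.7^1.5)*sqrt(pi*2.6/6.7) = 103.46

103.46


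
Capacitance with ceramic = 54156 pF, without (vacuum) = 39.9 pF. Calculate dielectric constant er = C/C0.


er = 54156 / 39.9 = 1357.29

1357.29
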